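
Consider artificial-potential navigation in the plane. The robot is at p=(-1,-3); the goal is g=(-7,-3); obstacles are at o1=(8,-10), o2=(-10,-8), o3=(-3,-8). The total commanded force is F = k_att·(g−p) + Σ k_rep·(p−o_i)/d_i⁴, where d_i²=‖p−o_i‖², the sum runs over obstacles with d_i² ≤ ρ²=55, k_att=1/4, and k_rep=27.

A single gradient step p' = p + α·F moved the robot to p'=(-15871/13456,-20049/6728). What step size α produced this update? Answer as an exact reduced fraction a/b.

F_att = 1/4·(g−p) = 1/4·(-6,0) = (-1.5000,0.0000)
o1: d²=130 > ρ²=55 → inactive
o2: d²=106 > ρ²=55 → inactive
o3: d²=29 ≤ ρ²=55; F_rep = 27·(2,5)/29² = (0.0642,0.1605)
F = F_att + ΣF_rep = (-1.4358,0.1605)
Δp = p'−p = (-0.1795,0.0201); α = Δx/Fx = (-2415/13456) / (-2415/1682) = 1/8
check: Δy/Fy = (135/6728) / (135/841) = 1/8 ✓

α = 1/8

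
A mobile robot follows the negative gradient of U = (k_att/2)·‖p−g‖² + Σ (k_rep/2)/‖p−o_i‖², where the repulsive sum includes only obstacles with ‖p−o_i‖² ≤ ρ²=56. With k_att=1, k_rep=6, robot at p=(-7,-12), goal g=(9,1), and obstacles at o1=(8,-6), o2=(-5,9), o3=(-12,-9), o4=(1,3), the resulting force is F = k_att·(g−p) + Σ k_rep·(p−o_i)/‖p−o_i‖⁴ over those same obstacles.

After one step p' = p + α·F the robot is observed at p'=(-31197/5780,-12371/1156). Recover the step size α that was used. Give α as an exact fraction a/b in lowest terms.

F_att = 1·(g−p) = 1·(16,13) = (16.0000,13.0000)
o1: d²=261 > ρ²=56 → inactive
o2: d²=445 > ρ²=56 → inactive
o3: d²=34 ≤ ρ²=56; F_rep = 6·(5,-3)/34² = (0.0260,-0.0156)
o4: d²=289 > ρ²=56 → inactive
F = F_att + ΣF_rep = (16.0260,12.9844)
Δp = p'−p = (1.6026,1.2984); α = Δx/Fx = (9263/5780) / (9263/578) = 1/10
check: Δy/Fy = (1501/1156) / (7505/578) = 1/10 ✓

α = 1/10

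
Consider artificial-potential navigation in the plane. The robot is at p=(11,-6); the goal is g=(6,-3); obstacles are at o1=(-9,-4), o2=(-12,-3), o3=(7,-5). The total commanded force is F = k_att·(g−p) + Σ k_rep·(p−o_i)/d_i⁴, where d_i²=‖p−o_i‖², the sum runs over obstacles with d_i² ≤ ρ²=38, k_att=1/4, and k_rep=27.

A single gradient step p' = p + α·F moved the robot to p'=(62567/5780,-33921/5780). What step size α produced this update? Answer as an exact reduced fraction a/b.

F_att = 1/4·(g−p) = 1/4·(-5,3) = (-1.2500,0.7500)
o1: d²=404 > ρ²=38 → inactive
o2: d²=538 > ρ²=38 → inactive
o3: d²=17 ≤ ρ²=38; F_rep = 27·(4,-1)/17² = (0.3737,-0.0934)
F = F_att + ΣF_rep = (-0.8763,0.6566)
Δp = p'−p = (-0.1753,0.1313); α = Δx/Fx = (-1013/5780) / (-1013/1156) = 1/5
check: Δy/Fy = (759/5780) / (759/1156) = 1/5 ✓

α = 1/5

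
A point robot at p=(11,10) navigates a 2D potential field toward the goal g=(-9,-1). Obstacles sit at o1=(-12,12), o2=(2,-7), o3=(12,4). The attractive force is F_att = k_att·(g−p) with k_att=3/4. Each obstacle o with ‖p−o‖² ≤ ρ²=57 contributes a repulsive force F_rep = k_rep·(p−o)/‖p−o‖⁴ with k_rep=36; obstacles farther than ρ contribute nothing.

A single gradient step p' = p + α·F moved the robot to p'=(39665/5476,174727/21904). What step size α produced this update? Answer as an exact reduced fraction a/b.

α = 1/4

F_att = 3/4·(g−p) = 3/4·(-20,-11) = (-15.0000,-8.2500)
o1: d²=533 > ρ²=57 → inactive
o2: d²=370 > ρ²=57 → inactive
o3: d²=37 ≤ ρ²=57; F_rep = 36·(-1,6)/37² = (-0.0263,0.1578)
F = F_att + ΣF_rep = (-15.0263,-8.0922)
Δp = p'−p = (-3.7566,-2.0231); α = Δx/Fx = (-20571/5476) / (-20571/1369) = 1/4
check: Δy/Fy = (-44313/21904) / (-44313/5476) = 1/4 ✓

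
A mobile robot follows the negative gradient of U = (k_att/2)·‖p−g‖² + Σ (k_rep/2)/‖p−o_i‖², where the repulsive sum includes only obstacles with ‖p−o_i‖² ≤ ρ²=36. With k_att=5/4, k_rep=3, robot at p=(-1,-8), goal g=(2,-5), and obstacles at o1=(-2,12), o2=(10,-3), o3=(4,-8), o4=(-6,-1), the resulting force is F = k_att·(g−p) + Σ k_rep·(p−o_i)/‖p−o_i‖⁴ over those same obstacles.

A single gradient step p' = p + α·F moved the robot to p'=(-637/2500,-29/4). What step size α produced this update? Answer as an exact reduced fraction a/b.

F_att = 5/4·(g−p) = 5/4·(3,3) = (3.7500,3.7500)
o1: d²=401 > ρ²=36 → inactive
o2: d²=146 > ρ²=36 → inactive
o3: d²=25 ≤ ρ²=36; F_rep = 3·(-5,0)/25² = (-0.0240,0.0000)
o4: d²=74 > ρ²=36 → inactive
F = F_att + ΣF_rep = (3.7260,3.7500)
Δp = p'−p = (0.7452,0.7500); α = Δx/Fx = (1863/2500) / (1863/500) = 1/5
check: Δy/Fy = (3/4) / (15/4) = 1/5 ✓

α = 1/5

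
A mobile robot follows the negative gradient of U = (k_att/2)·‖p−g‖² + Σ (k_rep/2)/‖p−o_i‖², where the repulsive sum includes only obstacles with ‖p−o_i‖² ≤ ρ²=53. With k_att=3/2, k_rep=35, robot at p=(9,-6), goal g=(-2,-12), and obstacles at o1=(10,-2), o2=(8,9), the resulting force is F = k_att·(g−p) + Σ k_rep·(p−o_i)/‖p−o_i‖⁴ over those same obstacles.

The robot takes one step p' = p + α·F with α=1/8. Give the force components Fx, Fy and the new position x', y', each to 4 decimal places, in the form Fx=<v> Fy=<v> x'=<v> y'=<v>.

Fx=-16.6211 Fy=-9.4844 x'=6.9224 y'=-7.1856

F_att = 3/2·(g−p) = 3/2·(-11,-6) = (-16.5000,-9.0000)
o1: d²=17 ≤ ρ²=53; F_rep = 35·(-1,-4)/17² = (-0.1211,-0.4844)
o2: d²=226 > ρ²=53 → inactive
F = F_att + ΣF_rep = (-16.6211,-9.4844)
p' = p + 1/8·F = (6.9224,-7.1856)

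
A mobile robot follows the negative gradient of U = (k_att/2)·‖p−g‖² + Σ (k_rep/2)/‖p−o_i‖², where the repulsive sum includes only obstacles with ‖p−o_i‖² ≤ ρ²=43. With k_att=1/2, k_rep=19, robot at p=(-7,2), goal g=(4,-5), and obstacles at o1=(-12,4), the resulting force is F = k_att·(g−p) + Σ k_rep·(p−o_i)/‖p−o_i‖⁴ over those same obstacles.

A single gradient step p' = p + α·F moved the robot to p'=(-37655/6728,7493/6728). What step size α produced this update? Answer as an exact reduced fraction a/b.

α = 1/4

F_att = 1/2·(g−p) = 1/2·(11,-7) = (5.5000,-3.5000)
o1: d²=29 ≤ ρ²=43; F_rep = 19·(5,-2)/29² = (0.1130,-0.0452)
F = F_att + ΣF_rep = (5.6130,-3.5452)
Δp = p'−p = (1.4032,-0.8863); α = Δx/Fx = (9441/6728) / (9441/1682) = 1/4
check: Δy/Fy = (-5963/6728) / (-5963/1682) = 1/4 ✓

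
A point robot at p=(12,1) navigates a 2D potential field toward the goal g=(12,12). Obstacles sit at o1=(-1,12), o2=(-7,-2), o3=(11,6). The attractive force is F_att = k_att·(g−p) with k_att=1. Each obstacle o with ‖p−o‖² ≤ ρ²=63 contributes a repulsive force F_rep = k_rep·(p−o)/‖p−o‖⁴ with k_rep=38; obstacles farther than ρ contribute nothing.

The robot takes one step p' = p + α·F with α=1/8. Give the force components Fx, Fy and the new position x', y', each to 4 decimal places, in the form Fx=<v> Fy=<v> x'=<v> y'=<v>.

Fx=0.0562 Fy=10.7189 x'=12.0070 y'=2.3399

F_att = 1·(g−p) = 1·(0,11) = (0.0000,11.0000)
o1: d²=290 > ρ²=63 → inactive
o2: d²=370 > ρ²=63 → inactive
o3: d²=26 ≤ ρ²=63; F_rep = 38·(1,-5)/26² = (0.0562,-0.2811)
F = F_att + ΣF_rep = (0.0562,10.7189)
p' = p + 1/8·F = (12.0070,2.3399)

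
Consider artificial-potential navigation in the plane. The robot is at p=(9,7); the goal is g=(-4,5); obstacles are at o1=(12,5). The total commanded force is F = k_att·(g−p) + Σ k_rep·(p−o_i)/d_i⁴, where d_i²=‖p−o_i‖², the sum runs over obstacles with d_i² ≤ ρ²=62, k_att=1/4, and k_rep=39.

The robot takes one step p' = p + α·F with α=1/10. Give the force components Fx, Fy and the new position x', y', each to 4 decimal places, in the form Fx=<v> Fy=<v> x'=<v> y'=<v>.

Fx=-3.9423 Fy=-0.0385 x'=8.6058 y'=6.9962

F_att = 1/4·(g−p) = 1/4·(-13,-2) = (-3.2500,-0.5000)
o1: d²=13 ≤ ρ²=62; F_rep = 39·(-3,2)/13² = (-0.6923,0.4615)
F = F_att + ΣF_rep = (-3.9423,-0.0385)
p' = p + 1/10·F = (8.6058,6.9962)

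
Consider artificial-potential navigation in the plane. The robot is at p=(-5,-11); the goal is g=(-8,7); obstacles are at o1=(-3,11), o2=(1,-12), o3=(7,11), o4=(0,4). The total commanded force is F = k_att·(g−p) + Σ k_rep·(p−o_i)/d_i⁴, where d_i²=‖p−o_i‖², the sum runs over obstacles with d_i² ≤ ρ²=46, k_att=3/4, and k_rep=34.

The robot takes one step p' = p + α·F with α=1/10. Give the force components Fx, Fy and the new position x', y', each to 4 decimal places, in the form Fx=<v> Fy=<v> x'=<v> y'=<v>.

F_att = 3/4·(g−p) = 3/4·(-3,18) = (-2.2500,13.5000)
o1: d²=488 > ρ²=46 → inactive
o2: d²=37 ≤ ρ²=46; F_rep = 34·(-6,1)/37² = (-0.1490,0.0248)
o3: d²=628 > ρ²=46 → inactive
o4: d²=250 > ρ²=46 → inactive
F = F_att + ΣF_rep = (-2.3990,13.5248)
p' = p + 1/10·F = (-5.2399,-9.6475)

Fx=-2.3990 Fy=13.5248 x'=-5.2399 y'=-9.6475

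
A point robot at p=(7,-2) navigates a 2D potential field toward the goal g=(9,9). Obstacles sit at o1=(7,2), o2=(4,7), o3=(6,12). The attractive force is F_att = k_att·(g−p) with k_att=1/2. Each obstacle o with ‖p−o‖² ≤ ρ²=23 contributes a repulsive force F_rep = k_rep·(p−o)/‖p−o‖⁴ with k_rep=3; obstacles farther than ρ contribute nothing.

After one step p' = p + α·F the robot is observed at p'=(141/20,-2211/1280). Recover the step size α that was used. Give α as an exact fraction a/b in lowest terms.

α = 1/20

F_att = 1/2·(g−p) = 1/2·(2,11) = (1.0000,5.5000)
o1: d²=16 ≤ ρ²=23; F_rep = 3·(0,-4)/16² = (0.0000,-0.0469)
o2: d²=90 > ρ²=23 → inactive
o3: d²=197 > ρ²=23 → inactive
F = F_att + ΣF_rep = (1.0000,5.4531)
Δp = p'−p = (0.0500,0.2727); α = Δx/Fx = (1/20) / (1) = 1/20
check: Δy/Fy = (349/1280) / (349/64) = 1/20 ✓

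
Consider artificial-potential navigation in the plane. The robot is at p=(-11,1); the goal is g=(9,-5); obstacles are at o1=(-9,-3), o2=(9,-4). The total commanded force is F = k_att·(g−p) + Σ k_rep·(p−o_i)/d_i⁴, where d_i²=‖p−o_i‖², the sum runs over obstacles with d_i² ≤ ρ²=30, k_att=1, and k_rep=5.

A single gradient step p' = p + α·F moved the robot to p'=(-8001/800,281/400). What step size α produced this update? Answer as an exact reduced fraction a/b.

α = 1/20

F_att = 1·(g−p) = 1·(20,-6) = (20.0000,-6.0000)
o1: d²=20 ≤ ρ²=30; F_rep = 5·(-2,4)/20² = (-0.0250,0.0500)
o2: d²=425 > ρ²=30 → inactive
F = F_att + ΣF_rep = (19.9750,-5.9500)
Δp = p'−p = (0.9988,-0.2975); α = Δx/Fx = (799/800) / (799/40) = 1/20
check: Δy/Fy = (-119/400) / (-119/20) = 1/20 ✓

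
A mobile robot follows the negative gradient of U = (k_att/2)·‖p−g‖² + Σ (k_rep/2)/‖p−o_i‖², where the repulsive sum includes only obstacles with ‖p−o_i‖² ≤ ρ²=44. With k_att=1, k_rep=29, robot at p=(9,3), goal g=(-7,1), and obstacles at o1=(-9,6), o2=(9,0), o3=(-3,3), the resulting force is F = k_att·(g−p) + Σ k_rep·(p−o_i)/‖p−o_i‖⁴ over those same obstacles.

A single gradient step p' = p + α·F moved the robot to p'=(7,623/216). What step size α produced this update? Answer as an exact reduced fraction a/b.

α = 1/8

F_att = 1·(g−p) = 1·(-16,-2) = (-16.0000,-2.0000)
o1: d²=333 > ρ²=44 → inactive
o2: d²=9 ≤ ρ²=44; F_rep = 29·(0,3)/9² = (0.0000,1.0741)
o3: d²=144 > ρ²=44 → inactive
F = F_att + ΣF_rep = (-16.0000,-0.9259)
Δp = p'−p = (-2.0000,-0.1157); α = Δx/Fx = (-2) / (-16) = 1/8
check: Δy/Fy = (-25/216) / (-25/27) = 1/8 ✓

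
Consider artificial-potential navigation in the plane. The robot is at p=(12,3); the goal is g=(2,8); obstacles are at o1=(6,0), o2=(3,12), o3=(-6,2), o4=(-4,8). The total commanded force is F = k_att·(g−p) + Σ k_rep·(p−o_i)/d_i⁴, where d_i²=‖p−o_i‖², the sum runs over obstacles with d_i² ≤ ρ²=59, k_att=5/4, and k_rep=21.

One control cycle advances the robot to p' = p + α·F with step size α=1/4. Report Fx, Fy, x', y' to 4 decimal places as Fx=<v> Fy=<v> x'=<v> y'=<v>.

Fx=-12.4378 Fy=6.2811 x'=8.8906 y'=4.5703

F_att = 5/4·(g−p) = 5/4·(-10,5) = (-12.5000,6.2500)
o1: d²=45 ≤ ρ²=59; F_rep = 21·(6,3)/45² = (0.0622,0.0311)
o2: d²=162 > ρ²=59 → inactive
o3: d²=325 > ρ²=59 → inactive
o4: d²=281 > ρ²=59 → inactive
F = F_att + ΣF_rep = (-12.4378,6.2811)
p' = p + 1/4·F = (8.8906,4.5703)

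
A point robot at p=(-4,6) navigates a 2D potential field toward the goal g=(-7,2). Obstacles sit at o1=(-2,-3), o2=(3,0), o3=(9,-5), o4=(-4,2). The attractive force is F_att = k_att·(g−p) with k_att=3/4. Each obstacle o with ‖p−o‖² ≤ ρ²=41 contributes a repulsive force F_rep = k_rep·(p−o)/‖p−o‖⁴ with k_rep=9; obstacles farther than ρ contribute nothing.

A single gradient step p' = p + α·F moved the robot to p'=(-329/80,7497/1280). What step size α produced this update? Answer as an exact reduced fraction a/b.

α = 1/20

F_att = 3/4·(g−p) = 3/4·(-3,-4) = (-2.2500,-3.0000)
o1: d²=85 > ρ²=41 → inactive
o2: d²=85 > ρ²=41 → inactive
o3: d²=290 > ρ²=41 → inactive
o4: d²=16 ≤ ρ²=41; F_rep = 9·(0,4)/16² = (0.0000,0.1406)
F = F_att + ΣF_rep = (-2.2500,-2.8594)
Δp = p'−p = (-0.1125,-0.1430); α = Δx/Fx = (-9/80) / (-9/4) = 1/20
check: Δy/Fy = (-183/1280) / (-183/64) = 1/20 ✓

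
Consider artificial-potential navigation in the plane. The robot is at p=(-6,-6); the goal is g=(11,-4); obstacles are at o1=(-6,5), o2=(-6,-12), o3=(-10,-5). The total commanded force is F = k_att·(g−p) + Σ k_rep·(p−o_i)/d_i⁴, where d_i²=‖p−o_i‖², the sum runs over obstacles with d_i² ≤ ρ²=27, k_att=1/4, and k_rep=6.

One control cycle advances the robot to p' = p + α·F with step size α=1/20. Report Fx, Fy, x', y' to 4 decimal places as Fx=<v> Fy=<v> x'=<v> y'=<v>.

F_att = 1/4·(g−p) = 1/4·(17,2) = (4.2500,0.5000)
o1: d²=121 > ρ²=27 → inactive
o2: d²=36 > ρ²=27 → inactive
o3: d²=17 ≤ ρ²=27; F_rep = 6·(4,-1)/17² = (0.0830,-0.0208)
F = F_att + ΣF_rep = (4.3330,0.4792)
p' = p + 1/20·F = (-5.7833,-5.9760)

Fx=4.3330 Fy=0.4792 x'=-5.7833 y'=-5.9760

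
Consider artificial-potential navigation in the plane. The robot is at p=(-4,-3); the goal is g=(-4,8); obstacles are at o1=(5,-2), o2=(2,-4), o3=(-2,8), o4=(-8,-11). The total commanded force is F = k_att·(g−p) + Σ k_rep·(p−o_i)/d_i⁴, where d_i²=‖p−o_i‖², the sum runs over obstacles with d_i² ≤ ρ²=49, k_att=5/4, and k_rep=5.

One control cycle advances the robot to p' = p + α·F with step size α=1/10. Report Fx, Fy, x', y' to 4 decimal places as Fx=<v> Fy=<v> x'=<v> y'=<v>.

F_att = 5/4·(g−p) = 5/4·(0,11) = (0.0000,13.7500)
o1: d²=82 > ρ²=49 → inactive
o2: d²=37 ≤ ρ²=49; F_rep = 5·(-6,1)/37² = (-0.0219,0.0037)
o3: d²=125 > ρ²=49 → inactive
o4: d²=80 > ρ²=49 → inactive
F = F_att + ΣF_rep = (-0.0219,13.7537)
p' = p + 1/10·F = (-4.0022,-1.6246)

Fx=-0.0219 Fy=13.7537 x'=-4.0022 y'=-1.6246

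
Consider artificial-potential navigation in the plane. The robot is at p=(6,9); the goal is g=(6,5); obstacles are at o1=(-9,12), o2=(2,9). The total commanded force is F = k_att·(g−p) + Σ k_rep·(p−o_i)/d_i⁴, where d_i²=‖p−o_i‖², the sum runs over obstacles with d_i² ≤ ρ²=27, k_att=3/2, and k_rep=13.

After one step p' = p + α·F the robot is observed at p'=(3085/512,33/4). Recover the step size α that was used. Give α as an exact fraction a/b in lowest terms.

F_att = 3/2·(g−p) = 3/2·(0,-4) = (0.0000,-6.0000)
o1: d²=234 > ρ²=27 → inactive
o2: d²=16 ≤ ρ²=27; F_rep = 13·(4,0)/16² = (0.2031,0.0000)
F = F_att + ΣF_rep = (0.2031,-6.0000)
Δp = p'−p = (0.0254,-0.7500); α = Δx/Fx = (13/512) / (13/64) = 1/8
check: Δy/Fy = (-3/4) / (-6) = 1/8 ✓

α = 1/8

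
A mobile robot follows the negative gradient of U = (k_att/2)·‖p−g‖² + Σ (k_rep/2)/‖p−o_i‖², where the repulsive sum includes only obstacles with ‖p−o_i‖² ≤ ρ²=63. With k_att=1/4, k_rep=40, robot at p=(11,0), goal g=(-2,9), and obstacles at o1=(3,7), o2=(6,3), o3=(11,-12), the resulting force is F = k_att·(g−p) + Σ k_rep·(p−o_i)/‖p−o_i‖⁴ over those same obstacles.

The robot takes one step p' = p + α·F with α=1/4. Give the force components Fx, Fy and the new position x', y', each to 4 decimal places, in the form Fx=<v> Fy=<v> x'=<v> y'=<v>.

Fx=-3.0770 Fy=2.1462 x'=10.2308 y'=0.5365

F_att = 1/4·(g−p) = 1/4·(-13,9) = (-3.2500,2.2500)
o1: d²=113 > ρ²=63 → inactive
o2: d²=34 ≤ ρ²=63; F_rep = 40·(5,-3)/34² = (0.1730,-0.1038)
o3: d²=144 > ρ²=63 → inactive
F = F_att + ΣF_rep = (-3.0770,2.1462)
p' = p + 1/4·F = (10.2308,0.5365)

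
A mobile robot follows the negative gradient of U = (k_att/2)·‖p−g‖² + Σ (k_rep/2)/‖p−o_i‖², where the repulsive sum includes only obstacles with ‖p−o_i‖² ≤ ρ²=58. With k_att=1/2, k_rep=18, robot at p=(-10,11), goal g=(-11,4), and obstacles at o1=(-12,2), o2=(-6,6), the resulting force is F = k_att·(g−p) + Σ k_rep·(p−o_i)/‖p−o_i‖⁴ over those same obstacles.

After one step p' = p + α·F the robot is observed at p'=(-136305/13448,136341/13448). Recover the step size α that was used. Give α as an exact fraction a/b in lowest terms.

F_att = 1/2·(g−p) = 1/2·(-1,-7) = (-0.5000,-3.5000)
o1: d²=85 > ρ²=58 → inactive
o2: d²=41 ≤ ρ²=58; F_rep = 18·(-4,5)/41² = (-0.0428,0.0535)
F = F_att + ΣF_rep = (-0.5428,-3.4465)
Δp = p'−p = (-0.1357,-0.8616); α = Δx/Fx = (-1825/13448) / (-1825/3362) = 1/4
check: Δy/Fy = (-11587/13448) / (-11587/3362) = 1/4 ✓

α = 1/4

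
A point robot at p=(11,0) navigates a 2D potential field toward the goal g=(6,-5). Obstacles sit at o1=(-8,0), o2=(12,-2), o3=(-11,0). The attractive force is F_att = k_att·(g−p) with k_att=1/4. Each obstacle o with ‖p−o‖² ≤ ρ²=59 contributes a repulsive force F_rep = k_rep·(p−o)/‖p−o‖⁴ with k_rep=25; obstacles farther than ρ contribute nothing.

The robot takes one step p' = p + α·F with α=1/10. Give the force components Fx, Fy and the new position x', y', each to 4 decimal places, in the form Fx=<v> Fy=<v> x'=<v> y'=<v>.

F_att = 1/4·(g−p) = 1/4·(-5,-5) = (-1.2500,-1.2500)
o1: d²=361 > ρ²=59 → inactive
o2: d²=5 ≤ ρ²=59; F_rep = 25·(-1,2)/5² = (-1.0000,2.0000)
o3: d²=484 > ρ²=59 → inactive
F = F_att + ΣF_rep = (-2.2500,0.7500)
p' = p + 1/10·F = (10.7750,0.0750)

Fx=-2.2500 Fy=0.7500 x'=10.7750 y'=0.0750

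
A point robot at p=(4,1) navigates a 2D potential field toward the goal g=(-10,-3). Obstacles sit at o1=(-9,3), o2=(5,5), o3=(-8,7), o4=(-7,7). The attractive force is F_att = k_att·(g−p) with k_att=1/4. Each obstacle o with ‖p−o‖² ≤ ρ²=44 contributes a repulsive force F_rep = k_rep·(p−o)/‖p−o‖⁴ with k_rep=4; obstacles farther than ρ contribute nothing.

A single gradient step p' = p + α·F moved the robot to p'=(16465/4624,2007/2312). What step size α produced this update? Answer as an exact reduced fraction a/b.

F_att = 1/4·(g−p) = 1/4·(-14,-4) = (-3.5000,-1.0000)
o1: d²=173 > ρ²=44 → inactive
o2: d²=17 ≤ ρ²=44; F_rep = 4·(-1,-4)/17² = (-0.0138,-0.0554)
o3: d²=180 > ρ²=44 → inactive
o4: d²=157 > ρ²=44 → inactive
F = F_att + ΣF_rep = (-3.5138,-1.0554)
Δp = p'−p = (-0.4392,-0.1319); α = Δx/Fx = (-2031/4624) / (-2031/578) = 1/8
check: Δy/Fy = (-305/2312) / (-305/289) = 1/8 ✓

α = 1/8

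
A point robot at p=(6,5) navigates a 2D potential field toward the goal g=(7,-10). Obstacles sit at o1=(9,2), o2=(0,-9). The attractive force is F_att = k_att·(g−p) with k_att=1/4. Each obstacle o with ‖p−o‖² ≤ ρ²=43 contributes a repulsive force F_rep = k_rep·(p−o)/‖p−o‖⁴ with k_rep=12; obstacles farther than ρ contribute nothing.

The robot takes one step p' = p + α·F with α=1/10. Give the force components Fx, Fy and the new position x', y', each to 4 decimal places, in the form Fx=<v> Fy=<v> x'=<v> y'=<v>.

F_att = 1/4·(g−p) = 1/4·(1,-15) = (0.2500,-3.7500)
o1: d²=18 ≤ ρ²=43; F_rep = 12·(-3,3)/18² = (-0.1111,0.1111)
o2: d²=232 > ρ²=43 → inactive
F = F_att + ΣF_rep = (0.1389,-3.6389)
p' = p + 1/10·F = (6.0139,4.6361)

Fx=0.1389 Fy=-3.6389 x'=6.0139 y'=4.6361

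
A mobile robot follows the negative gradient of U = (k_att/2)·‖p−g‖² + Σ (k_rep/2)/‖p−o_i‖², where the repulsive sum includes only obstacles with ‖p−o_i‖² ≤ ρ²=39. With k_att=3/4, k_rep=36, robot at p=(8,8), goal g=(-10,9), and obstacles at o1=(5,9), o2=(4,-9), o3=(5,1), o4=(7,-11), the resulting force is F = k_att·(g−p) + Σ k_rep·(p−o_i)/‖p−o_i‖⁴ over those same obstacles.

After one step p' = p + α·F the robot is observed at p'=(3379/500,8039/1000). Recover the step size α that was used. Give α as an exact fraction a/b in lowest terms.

F_att = 3/4·(g−p) = 3/4·(-18,1) = (-13.5000,0.7500)
o1: d²=10 ≤ ρ²=39; F_rep = 36·(3,-1)/10² = (1.0800,-0.3600)
o2: d²=305 > ρ²=39 → inactive
o3: d²=58 > ρ²=39 → inactive
o4: d²=362 > ρ²=39 → inactive
F = F_att + ΣF_rep = (-12.4200,0.3900)
Δp = p'−p = (-1.2420,0.0390); α = Δx/Fx = (-621/500) / (-621/50) = 1/10
check: Δy/Fy = (39/1000) / (39/100) = 1/10 ✓

α = 1/10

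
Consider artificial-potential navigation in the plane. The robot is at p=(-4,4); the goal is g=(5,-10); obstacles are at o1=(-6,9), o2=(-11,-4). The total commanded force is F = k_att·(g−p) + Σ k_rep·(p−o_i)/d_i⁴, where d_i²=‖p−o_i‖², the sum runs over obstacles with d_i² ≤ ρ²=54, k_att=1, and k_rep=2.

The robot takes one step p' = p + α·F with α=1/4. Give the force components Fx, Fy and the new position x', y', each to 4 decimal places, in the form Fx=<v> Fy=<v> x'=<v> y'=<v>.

Fx=9.0048 Fy=-14.0119 x'=-1.7488 y'=0.4970

F_att = 1·(g−p) = 1·(9,-14) = (9.0000,-14.0000)
o1: d²=29 ≤ ρ²=54; F_rep = 2·(2,-5)/29² = (0.0048,-0.0119)
o2: d²=113 > ρ²=54 → inactive
F = F_att + ΣF_rep = (9.0048,-14.0119)
p' = p + 1/4·F = (-1.7488,0.4970)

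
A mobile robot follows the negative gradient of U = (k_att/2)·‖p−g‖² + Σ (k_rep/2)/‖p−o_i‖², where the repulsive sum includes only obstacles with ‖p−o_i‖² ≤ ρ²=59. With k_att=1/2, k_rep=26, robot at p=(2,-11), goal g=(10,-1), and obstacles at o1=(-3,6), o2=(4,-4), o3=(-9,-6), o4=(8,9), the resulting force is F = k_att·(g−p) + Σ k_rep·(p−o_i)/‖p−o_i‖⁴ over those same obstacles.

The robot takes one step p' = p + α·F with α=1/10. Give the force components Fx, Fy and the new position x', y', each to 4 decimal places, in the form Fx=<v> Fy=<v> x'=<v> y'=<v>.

F_att = 1/2·(g−p) = 1/2·(8,10) = (4.0000,5.0000)
o1: d²=314 > ρ²=59 → inactive
o2: d²=53 ≤ ρ²=59; F_rep = 26·(-2,-7)/53² = (-0.0185,-0.0648)
o3: d²=146 > ρ²=59 → inactive
o4: d²=436 > ρ²=59 → inactive
F = F_att + ΣF_rep = (3.9815,4.9352)
p' = p + 1/10·F = (2.3981,-10.5065)

Fx=3.9815 Fy=4.9352 x'=2.3981 y'=-10.5065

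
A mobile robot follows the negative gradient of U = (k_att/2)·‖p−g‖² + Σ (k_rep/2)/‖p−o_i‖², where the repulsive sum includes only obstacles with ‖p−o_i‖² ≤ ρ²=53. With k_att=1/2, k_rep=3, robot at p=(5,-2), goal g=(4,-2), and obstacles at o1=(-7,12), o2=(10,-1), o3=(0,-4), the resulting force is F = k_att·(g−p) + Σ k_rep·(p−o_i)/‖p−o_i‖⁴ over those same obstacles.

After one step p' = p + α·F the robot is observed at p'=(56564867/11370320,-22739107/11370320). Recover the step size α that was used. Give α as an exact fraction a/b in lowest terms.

α = 1/20

F_att = 1/2·(g−p) = 1/2·(-1,0) = (-0.5000,0.0000)
o1: d²=340 > ρ²=53 → inactive
o2: d²=26 ≤ ρ²=53; F_rep = 3·(-5,-1)/26² = (-0.0222,-0.0044)
o3: d²=29 ≤ ρ²=53; F_rep = 3·(5,2)/29² = (0.0178,0.0071)
F = F_att + ΣF_rep = (-0.5044,0.0027)
Δp = p'−p = (-0.0252,0.0001); α = Δx/Fx = (-286733/11370320) / (-286733/568516) = 1/20
check: Δy/Fy = (1533/11370320) / (1533/568516) = 1/20 ✓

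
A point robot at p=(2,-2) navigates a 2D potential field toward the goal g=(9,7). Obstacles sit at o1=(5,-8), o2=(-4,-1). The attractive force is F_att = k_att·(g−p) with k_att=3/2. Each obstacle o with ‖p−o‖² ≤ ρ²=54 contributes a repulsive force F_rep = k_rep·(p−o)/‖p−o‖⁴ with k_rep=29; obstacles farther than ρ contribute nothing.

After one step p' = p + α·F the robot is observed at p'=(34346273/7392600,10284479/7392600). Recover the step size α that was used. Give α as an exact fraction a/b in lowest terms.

F_att = 3/2·(g−p) = 3/2·(7,9) = (10.5000,13.5000)
o1: d²=45 ≤ ρ²=54; F_rep = 29·(-3,6)/45² = (-0.0430,0.0859)
o2: d²=37 ≤ ρ²=54; F_rep = 29·(6,-1)/37² = (0.1271,-0.0212)
F = F_att + ΣF_rep = (10.5841,13.5647)
Δp = p'−p = (2.6460,3.3912); α = Δx/Fx = (19561073/7392600) / (19561073/1848150) = 1/4
check: Δy/Fy = (25069679/7392600) / (25069679/1848150) = 1/4 ✓

α = 1/4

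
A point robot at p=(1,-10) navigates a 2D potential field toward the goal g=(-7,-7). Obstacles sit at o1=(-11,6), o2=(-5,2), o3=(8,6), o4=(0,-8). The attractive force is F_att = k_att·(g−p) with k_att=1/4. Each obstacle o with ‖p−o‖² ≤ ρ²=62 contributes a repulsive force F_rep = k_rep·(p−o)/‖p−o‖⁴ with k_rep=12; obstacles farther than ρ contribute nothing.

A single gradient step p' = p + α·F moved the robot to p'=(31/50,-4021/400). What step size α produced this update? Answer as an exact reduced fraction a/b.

F_att = 1/4·(g−p) = 1/4·(-8,3) = (-2.0000,0.7500)
o1: d²=400 > ρ²=62 → inactive
o2: d²=180 > ρ²=62 → inactive
o3: d²=305 > ρ²=62 → inactive
o4: d²=5 ≤ ρ²=62; F_rep = 12·(1,-2)/5² = (0.4800,-0.9600)
F = F_att + ΣF_rep = (-1.5200,-0.2100)
Δp = p'−p = (-0.3800,-0.0525); α = Δx/Fx = (-19/50) / (-38/25) = 1/4
check: Δy/Fy = (-21/400) / (-21/100) = 1/4 ✓

α = 1/4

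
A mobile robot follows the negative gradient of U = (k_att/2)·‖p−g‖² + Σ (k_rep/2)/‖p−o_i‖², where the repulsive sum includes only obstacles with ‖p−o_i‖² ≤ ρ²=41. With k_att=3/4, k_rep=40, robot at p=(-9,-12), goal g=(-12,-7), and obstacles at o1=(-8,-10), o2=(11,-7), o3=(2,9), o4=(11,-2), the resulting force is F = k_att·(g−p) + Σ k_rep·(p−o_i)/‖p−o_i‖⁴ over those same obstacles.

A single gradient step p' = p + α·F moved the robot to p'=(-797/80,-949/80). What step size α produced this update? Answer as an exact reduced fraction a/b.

α = 1/4

F_att = 3/4·(g−p) = 3/4·(-3,5) = (-2.2500,3.7500)
o1: d²=5 ≤ ρ²=41; F_rep = 40·(-1,-2)/5² = (-1.6000,-3.2000)
o2: d²=425 > ρ²=41 → inactive
o3: d²=562 > ρ²=41 → inactive
o4: d²=500 > ρ²=41 → inactive
F = F_att + ΣF_rep = (-3.8500,0.5500)
Δp = p'−p = (-0.9625,0.1375); α = Δx/Fx = (-77/80) / (-77/20) = 1/4
check: Δy/Fy = (11/80) / (11/20) = 1/4 ✓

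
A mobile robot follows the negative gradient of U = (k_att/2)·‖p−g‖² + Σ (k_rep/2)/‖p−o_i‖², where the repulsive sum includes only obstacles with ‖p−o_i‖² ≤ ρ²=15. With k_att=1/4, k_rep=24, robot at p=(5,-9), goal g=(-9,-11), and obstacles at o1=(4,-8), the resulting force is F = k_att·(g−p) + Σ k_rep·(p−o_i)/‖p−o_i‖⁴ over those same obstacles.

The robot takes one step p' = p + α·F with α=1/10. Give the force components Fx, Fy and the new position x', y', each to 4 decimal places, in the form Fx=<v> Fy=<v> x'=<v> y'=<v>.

Fx=2.5000 Fy=-6.5000 x'=5.2500 y'=-9.6500

F_att = 1/4·(g−p) = 1/4·(-14,-2) = (-3.5000,-0.5000)
o1: d²=2 ≤ ρ²=15; F_rep = 24·(1,-1)/2² = (6.0000,-6.0000)
F = F_att + ΣF_rep = (2.5000,-6.5000)
p' = p + 1/10·F = (5.2500,-9.6500)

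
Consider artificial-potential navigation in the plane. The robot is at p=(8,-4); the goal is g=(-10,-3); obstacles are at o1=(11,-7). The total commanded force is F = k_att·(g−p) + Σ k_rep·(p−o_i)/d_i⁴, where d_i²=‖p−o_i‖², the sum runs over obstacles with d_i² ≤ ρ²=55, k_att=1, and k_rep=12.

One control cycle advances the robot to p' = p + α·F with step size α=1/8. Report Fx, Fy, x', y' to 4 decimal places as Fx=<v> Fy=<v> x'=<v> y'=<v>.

Fx=-18.1111 Fy=1.1111 x'=5.7361 y'=-3.8611

F_att = 1·(g−p) = 1·(-18,1) = (-18.0000,1.0000)
o1: d²=18 ≤ ρ²=55; F_rep = 12·(-3,3)/18² = (-0.1111,0.1111)
F = F_att + ΣF_rep = (-18.1111,1.1111)
p' = p + 1/8·F = (5.7361,-3.8611)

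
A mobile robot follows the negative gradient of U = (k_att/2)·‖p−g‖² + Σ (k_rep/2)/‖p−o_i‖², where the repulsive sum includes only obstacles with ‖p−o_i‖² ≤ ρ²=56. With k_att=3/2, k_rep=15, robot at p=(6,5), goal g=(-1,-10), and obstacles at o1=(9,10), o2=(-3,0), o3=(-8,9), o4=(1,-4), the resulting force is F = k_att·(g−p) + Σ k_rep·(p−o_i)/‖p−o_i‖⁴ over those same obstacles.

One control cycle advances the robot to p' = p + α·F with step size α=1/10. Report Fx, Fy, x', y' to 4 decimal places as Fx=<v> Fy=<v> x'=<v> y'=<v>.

F_att = 3/2·(g−p) = 3/2·(-7,-15) = (-10.5000,-22.5000)
o1: d²=34 ≤ ρ²=56; F_rep = 15·(-3,-5)/34² = (-0.0389,-0.0649)
o2: d²=106 > ρ²=56 → inactive
o3: d²=212 > ρ²=56 → inactive
o4: d²=106 > ρ²=56 → inactive
F = F_att + ΣF_rep = (-10.5389,-22.5649)
p' = p + 1/10·F = (4.9461,2.7435)

Fx=-10.5389 Fy=-22.5649 x'=4.9461 y'=2.7435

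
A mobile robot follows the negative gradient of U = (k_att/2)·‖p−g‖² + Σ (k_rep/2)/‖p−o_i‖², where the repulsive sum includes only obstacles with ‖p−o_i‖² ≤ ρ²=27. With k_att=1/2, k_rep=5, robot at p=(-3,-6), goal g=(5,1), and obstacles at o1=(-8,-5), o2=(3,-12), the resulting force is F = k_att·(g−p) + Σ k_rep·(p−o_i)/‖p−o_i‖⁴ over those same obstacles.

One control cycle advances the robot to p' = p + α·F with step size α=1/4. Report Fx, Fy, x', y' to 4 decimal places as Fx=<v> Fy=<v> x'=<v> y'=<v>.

F_att = 1/2·(g−p) = 1/2·(8,7) = (4.0000,3.5000)
o1: d²=26 ≤ ρ²=27; F_rep = 5·(5,-1)/26² = (0.0370,-0.0074)
o2: d²=72 > ρ²=27 → inactive
F = F_att + ΣF_rep = (4.0370,3.4926)
p' = p + 1/4·F = (-1.9908,-5.1268)

Fx=4.0370 Fy=3.4926 x'=-1.9908 y'=-5.1268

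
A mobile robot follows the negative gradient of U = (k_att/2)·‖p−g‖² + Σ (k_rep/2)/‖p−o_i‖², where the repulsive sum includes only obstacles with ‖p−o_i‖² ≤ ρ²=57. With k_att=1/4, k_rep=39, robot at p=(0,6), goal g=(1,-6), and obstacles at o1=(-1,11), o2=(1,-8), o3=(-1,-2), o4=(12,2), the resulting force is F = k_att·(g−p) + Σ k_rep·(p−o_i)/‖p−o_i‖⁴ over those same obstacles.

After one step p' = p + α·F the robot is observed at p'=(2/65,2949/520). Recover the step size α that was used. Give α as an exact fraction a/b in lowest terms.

α = 1/10

F_att = 1/4·(g−p) = 1/4·(1,-12) = (0.2500,-3.0000)
o1: d²=26 ≤ ρ²=57; F_rep = 39·(1,-5)/26² = (0.0577,-0.2885)
o2: d²=197 > ρ²=57 → inactive
o3: d²=65 > ρ²=57 → inactive
o4: d²=160 > ρ²=57 → inactive
F = F_att + ΣF_rep = (0.3077,-3.2885)
Δp = p'−p = (0.0308,-0.3288); α = Δx/Fx = (2/65) / (4/13) = 1/10
check: Δy/Fy = (-171/520) / (-171/52) = 1/10 ✓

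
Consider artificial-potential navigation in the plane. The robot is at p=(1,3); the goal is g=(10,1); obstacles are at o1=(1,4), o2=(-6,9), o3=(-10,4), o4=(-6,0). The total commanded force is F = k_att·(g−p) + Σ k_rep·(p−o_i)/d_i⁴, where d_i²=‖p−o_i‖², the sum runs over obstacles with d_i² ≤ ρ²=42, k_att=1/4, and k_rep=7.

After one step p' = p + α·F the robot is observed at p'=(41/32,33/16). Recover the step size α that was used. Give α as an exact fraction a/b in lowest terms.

F_att = 1/4·(g−p) = 1/4·(9,-2) = (2.2500,-0.5000)
o1: d²=1 ≤ ρ²=42; F_rep = 7·(0,-1)/1² = (0.0000,-7.0000)
o2: d²=85 > ρ²=42 → inactive
o3: d²=122 > ρ²=42 → inactive
o4: d²=58 > ρ²=42 → inactive
F = F_att + ΣF_rep = (2.2500,-7.5000)
Δp = p'−p = (0.2812,-0.9375); α = Δx/Fx = (9/32) / (9/4) = 1/8
check: Δy/Fy = (-15/16) / (-15/2) = 1/8 ✓

α = 1/8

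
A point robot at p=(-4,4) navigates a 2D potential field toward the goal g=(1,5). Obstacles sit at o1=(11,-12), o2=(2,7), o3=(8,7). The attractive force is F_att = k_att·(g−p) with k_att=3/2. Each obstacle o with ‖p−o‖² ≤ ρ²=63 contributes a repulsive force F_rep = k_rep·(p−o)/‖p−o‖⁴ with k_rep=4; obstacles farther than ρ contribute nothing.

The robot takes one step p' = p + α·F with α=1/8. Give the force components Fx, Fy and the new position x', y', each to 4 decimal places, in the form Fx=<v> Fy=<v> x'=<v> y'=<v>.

Fx=7.4881 Fy=1.4941 x'=-3.0640 y'=4.1868

F_att = 3/2·(g−p) = 3/2·(5,1) = (7.5000,1.5000)
o1: d²=481 > ρ²=63 → inactive
o2: d²=45 ≤ ρ²=63; F_rep = 4·(-6,-3)/45² = (-0.0119,-0.0059)
o3: d²=153 > ρ²=63 → inactive
F = F_att + ΣF_rep = (7.4881,1.4941)
p' = p + 1/8·F = (-3.0640,4.1868)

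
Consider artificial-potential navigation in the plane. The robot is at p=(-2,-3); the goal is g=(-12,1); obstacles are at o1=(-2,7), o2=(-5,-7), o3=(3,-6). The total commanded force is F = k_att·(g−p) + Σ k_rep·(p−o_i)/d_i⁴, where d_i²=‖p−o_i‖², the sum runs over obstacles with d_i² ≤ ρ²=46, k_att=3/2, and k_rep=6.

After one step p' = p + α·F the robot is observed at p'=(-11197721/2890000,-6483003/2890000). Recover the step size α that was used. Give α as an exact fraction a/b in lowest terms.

α = 1/8

F_att = 3/2·(g−p) = 3/2·(-10,4) = (-15.0000,6.0000)
o1: d²=100 > ρ²=46 → inactive
o2: d²=25 ≤ ρ²=46; F_rep = 6·(3,4)/25² = (0.0288,0.0384)
o3: d²=34 ≤ ρ²=46; F_rep = 6·(-5,3)/34² = (-0.0260,0.0156)
F = F_att + ΣF_rep = (-14.9972,6.0540)
Δp = p'−p = (-1.8746,0.7567); α = Δx/Fx = (-5417721/2890000) / (-5417721/361250) = 1/8
check: Δy/Fy = (2186997/2890000) / (2186997/361250) = 1/8 ✓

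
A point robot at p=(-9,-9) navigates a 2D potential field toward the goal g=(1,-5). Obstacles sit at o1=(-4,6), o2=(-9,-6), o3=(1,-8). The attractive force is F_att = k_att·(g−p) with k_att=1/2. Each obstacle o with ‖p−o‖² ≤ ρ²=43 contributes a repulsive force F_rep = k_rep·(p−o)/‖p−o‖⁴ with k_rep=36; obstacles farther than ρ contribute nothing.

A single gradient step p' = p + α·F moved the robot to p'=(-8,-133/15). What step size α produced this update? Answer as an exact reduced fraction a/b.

α = 1/5

F_att = 1/2·(g−p) = 1/2·(10,4) = (5.0000,2.0000)
o1: d²=250 > ρ²=43 → inactive
o2: d²=9 ≤ ρ²=43; F_rep = 36·(0,-3)/9² = (0.0000,-1.3333)
o3: d²=101 > ρ²=43 → inactive
F = F_att + ΣF_rep = (5.0000,0.6667)
Δp = p'−p = (1.0000,0.1333); α = Δx/Fx = (1) / (5) = 1/5
check: Δy/Fy = (2/15) / (2/3) = 1/5 ✓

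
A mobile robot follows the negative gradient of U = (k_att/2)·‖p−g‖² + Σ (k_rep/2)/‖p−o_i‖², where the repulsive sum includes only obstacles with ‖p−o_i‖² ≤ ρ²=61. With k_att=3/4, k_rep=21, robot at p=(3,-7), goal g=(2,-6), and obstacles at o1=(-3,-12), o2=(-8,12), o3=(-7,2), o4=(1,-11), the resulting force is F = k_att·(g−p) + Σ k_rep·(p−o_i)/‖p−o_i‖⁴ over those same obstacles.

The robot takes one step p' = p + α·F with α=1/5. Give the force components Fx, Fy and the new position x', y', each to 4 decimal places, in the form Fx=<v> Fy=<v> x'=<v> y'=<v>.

F_att = 3/4·(g−p) = 3/4·(-1,1) = (-0.7500,0.7500)
o1: d²=61 ≤ ρ²=61; F_rep = 21·(6,5)/61² = (0.0339,0.0282)
o2: d²=482 > ρ²=61 → inactive
o3: d²=181 > ρ²=61 → inactive
o4: d²=20 ≤ ρ²=61; F_rep = 21·(2,4)/20² = (0.1050,0.2100)
F = F_att + ΣF_rep = (-0.6111,0.9882)
p' = p + 1/5·F = (2.8778,-6.8024)

Fx=-0.6111 Fy=0.9882 x'=2.8778 y'=-6.8024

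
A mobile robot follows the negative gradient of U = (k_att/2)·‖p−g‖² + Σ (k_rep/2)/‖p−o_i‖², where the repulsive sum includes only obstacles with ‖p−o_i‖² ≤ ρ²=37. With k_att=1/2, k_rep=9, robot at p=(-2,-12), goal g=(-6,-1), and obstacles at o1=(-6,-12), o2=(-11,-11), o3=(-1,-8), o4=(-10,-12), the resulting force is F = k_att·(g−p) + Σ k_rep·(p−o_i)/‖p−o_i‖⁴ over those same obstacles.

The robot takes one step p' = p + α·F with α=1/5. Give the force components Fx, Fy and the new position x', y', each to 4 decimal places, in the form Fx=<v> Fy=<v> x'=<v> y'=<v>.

Fx=-1.8905 Fy=5.3754 x'=-2.3781 y'=-10.9249

F_att = 1/2·(g−p) = 1/2·(-4,11) = (-2.0000,5.5000)
o1: d²=16 ≤ ρ²=37; F_rep = 9·(4,0)/16² = (0.1406,0.0000)
o2: d²=82 > ρ²=37 → inactive
o3: d²=17 ≤ ρ²=37; F_rep = 9·(-1,-4)/17² = (-0.0311,-0.1246)
o4: d²=64 > ρ²=37 → inactive
F = F_att + ΣF_rep = (-1.8905,5.3754)
p' = p + 1/5·F = (-2.3781,-10.9249)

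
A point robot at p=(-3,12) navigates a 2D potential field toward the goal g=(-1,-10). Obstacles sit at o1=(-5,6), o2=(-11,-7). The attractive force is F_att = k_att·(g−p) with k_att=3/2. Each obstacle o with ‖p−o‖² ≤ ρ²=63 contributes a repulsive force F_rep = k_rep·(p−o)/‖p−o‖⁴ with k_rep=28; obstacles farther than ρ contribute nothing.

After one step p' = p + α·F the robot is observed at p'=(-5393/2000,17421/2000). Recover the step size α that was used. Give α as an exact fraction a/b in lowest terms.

α = 1/10

F_att = 3/2·(g−p) = 3/2·(2,-22) = (3.0000,-33.0000)
o1: d²=40 ≤ ρ²=63; F_rep = 28·(2,6)/40² = (0.0350,0.1050)
o2: d²=425 > ρ²=63 → inactive
F = F_att + ΣF_rep = (3.0350,-32.8950)
Δp = p'−p = (0.3035,-3.2895); α = Δx/Fx = (607/2000) / (607/200) = 1/10
check: Δy/Fy = (-6579/2000) / (-6579/200) = 1/10 ✓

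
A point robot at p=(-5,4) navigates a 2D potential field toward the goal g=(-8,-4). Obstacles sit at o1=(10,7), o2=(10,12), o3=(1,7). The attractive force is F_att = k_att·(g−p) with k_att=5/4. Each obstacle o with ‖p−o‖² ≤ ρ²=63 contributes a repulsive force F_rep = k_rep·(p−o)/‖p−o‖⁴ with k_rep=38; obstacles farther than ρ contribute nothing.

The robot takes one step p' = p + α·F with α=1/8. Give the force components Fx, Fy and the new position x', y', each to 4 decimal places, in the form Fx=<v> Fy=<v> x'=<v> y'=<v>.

F_att = 5/4·(g−p) = 5/4·(-3,-8) = (-3.7500,-10.0000)
o1: d²=234 > ρ²=63 → inactive
o2: d²=289 > ρ²=63 → inactive
o3: d²=45 ≤ ρ²=63; F_rep = 38·(-6,-3)/45² = (-0.1126,-0.0563)
F = F_att + ΣF_rep = (-3.8626,-10.0563)
p' = p + 1/8·F = (-5.4828,2.7430)

Fx=-3.8626 Fy=-10.0563 x'=-5.4828 y'=2.7430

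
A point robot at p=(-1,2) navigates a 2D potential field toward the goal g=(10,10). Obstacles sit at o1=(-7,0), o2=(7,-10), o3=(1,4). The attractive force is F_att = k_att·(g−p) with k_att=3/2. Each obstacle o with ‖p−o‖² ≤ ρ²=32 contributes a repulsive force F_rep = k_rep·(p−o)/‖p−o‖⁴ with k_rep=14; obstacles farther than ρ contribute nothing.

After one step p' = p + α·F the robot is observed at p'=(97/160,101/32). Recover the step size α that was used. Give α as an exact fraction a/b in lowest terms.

α = 1/10

F_att = 3/2·(g−p) = 3/2·(11,8) = (16.5000,12.0000)
o1: d²=40 > ρ²=32 → inactive
o2: d²=208 > ρ²=32 → inactive
o3: d²=8 ≤ ρ²=32; F_rep = 14·(-2,-2)/8² = (-0.4375,-0.4375)
F = F_att + ΣF_rep = (16.0625,11.5625)
Δp = p'−p = (1.6062,1.1562); α = Δx/Fx = (257/160) / (257/16) = 1/10
check: Δy/Fy = (37/32) / (185/16) = 1/10 ✓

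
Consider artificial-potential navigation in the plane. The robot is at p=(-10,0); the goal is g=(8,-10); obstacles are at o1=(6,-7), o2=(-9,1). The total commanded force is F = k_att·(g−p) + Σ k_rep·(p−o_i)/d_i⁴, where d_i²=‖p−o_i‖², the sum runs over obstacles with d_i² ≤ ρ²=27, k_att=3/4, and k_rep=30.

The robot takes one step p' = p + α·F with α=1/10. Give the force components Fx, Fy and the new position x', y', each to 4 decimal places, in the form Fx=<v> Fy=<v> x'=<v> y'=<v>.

Fx=6.0000 Fy=-15.0000 x'=-9.4000 y'=-1.5000

F_att = 3/4·(g−p) = 3/4·(18,-10) = (13.5000,-7.5000)
o1: d²=305 > ρ²=27 → inactive
o2: d²=2 ≤ ρ²=27; F_rep = 30·(-1,-1)/2² = (-7.5000,-7.5000)
F = F_att + ΣF_rep = (6.0000,-15.0000)
p' = p + 1/10·F = (-9.4000,-1.5000)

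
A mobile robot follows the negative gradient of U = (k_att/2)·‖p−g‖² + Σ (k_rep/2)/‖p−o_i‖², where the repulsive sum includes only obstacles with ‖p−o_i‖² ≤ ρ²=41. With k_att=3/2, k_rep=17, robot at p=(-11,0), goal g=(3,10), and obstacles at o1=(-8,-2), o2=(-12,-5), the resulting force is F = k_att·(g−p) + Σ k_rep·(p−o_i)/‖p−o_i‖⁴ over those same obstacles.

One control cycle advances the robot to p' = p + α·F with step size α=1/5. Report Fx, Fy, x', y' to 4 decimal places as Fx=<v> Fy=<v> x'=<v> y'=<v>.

Fx=20.7234 Fy=15.3269 x'=-6.8553 y'=3.0654

F_att = 3/2·(g−p) = 3/2·(14,10) = (21.0000,15.0000)
o1: d²=13 ≤ ρ²=41; F_rep = 17·(-3,2)/13² = (-0.3018,0.2012)
o2: d²=26 ≤ ρ²=41; F_rep = 17·(1,5)/26² = (0.0251,0.1257)
F = F_att + ΣF_rep = (20.7234,15.3269)
p' = p + 1/5·F = (-6.8553,3.0654)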